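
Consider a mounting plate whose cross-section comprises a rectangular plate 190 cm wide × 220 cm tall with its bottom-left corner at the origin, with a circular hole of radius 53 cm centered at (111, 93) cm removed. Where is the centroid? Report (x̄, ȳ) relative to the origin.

plate: A = 190 × 220 = 41800.00, centroid at (95.00, 110.00).
hole: A = −π·53² = -8824.73, centroid at (111.00, 93.00).
ΣA = 32975.27 cm²
ΣAx̄ = (41800.00)(95.00) + (-8824.73)(111.00) = 2991454.55 cm³
ΣAȳ = (41800.00)(110.00) + (-8824.73)(93.00) = 3777299.76 cm³
x̄ = 2991454.55 / 32975.27 = 90.72 cm
ȳ = 3777299.76 / 32975.27 = 114.55 cm

x̄ = 90.72 cm, ȳ = 114.55 cm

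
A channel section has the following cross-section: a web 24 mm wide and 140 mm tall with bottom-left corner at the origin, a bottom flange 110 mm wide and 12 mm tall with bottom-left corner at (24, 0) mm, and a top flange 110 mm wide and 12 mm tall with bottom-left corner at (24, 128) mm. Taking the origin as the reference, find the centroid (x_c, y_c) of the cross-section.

Part | A | x̄ᵢ | ȳᵢ | A·x̄ᵢ | A·ȳᵢ
web | 3360.00 | 12.00 | 70.00 | 40320.00 | 235200.00
bottom flange | 1320.00 | 79.00 | 6.00 | 104280.00 | 7920.00
top flange | 1320.00 | 79.00 | 134.00 | 104280.00 | 176880.00
Σ | 6000.00 |  |  | 248880.00 | 420000.00
x_c = 248880.00 / 6000.00 = 41.48 mm
y_c = 420000.00 / 6000.00 = 70.00 mm

x_c = 41.48 mm, y_c = 70.00 mm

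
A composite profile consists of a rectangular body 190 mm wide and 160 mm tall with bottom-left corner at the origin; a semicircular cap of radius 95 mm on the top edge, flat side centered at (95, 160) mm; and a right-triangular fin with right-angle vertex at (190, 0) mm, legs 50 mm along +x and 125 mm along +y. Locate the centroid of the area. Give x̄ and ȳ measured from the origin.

rectangular body: A = 190 × 160 = 30400.00, centroid at (95.00, 80.00).
semicircular top: A = ½π·95² = 14176.44, centroid at (95.00, 200.32).
triangular fin: A = ½·50·125 = 3125.00, centroid at (206.67, 41.67).
ΣA = 47701.44 mm², ΣAx̄ = 4880594.83 mm³, ΣAȳ = 5402021.56 mm³.
x̄ = 4880594.83/47701.44 = 102.32 mm; ȳ = 5402021.56/47701.44 = 113.25 mm.

x̄ = 102.32 mm, ȳ = 113.25 mm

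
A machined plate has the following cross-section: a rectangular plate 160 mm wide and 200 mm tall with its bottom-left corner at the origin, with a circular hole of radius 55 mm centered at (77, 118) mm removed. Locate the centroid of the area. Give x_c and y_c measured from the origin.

x_c = 81.27 mm, y_c = 92.40 mm

plate: A = 160 × 200 = 32000.00, centroid at (80.00, 100.00).
hole: A = −π·55² = -9503.32, centroid at (77.00, 118.00).
ΣA = 22496.68 mm²
ΣAx_c = (32000.00)(80.00) + (-9503.32)(77.00) = 1828244.53 mm³
ΣAy_c = (32000.00)(100.00) + (-9503.32)(118.00) = 2078608.50 mm³
x_c = 1828244.53 / 22496.68 = 81.27 mm
y_c = 2078608.50 / 22496.68 = 92.40 mm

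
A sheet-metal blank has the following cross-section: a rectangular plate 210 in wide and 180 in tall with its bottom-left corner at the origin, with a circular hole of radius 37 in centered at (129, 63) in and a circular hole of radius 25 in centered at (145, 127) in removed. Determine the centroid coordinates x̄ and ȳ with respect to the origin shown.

Part | A | x̄ᵢ | ȳᵢ | A·x̄ᵢ | A·ȳᵢ
plate | 37800.00 | 105.00 | 90.00 | 3969000.00 | 3402000.00
hole 1 | -4300.84 | 129.00 | 63.00 | -554808.40 | -270952.94
hole 2 | -1963.50 | 145.00 | 127.00 | -284706.83 | -249363.92
Σ | 31535.66 |  |  | 3129484.76 | 2881683.14
x̄ = 3129484.76 / 31535.66 = 99.24 in
ȳ = 2881683.14 / 31535.66 = 91.38 in

x̄ = 99.24 in, ȳ = 91.38 in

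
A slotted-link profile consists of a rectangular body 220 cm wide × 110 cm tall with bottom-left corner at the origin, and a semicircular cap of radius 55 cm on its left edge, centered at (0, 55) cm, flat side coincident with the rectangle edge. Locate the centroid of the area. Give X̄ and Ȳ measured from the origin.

rectangular body: A = 220 × 110 = 24200.00, centroid at (110.00, 55.00).
semicircular end: A = ½π·55² = 4751.66, centroid at (-23.34, 55.00).
ΣA = 28951.66 cm²
ΣAX̄ = (24200.00)(110.00) + (4751.66)(-23.34) = 2551083.33 cm³
ΣAȲ = (24200.00)(55.00) + (4751.66)(55.00) = 1592341.24 cm³
X̄ = 2551083.33 / 28951.66 = 88.12 cm
Ȳ = 1592341.24 / 28951.66 = 55.00 cm

X̄ = 88.12 cm, Ȳ = 55.00 cm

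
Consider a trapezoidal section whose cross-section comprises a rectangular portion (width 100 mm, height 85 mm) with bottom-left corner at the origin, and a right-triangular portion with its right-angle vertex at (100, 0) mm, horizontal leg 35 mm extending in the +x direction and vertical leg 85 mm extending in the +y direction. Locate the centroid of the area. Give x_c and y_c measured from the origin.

rectangular portion: A = 100 × 85 = 8500.00, centroid at (50.00, 42.50).
triangular portion: A = ½·35·85 = 1487.50, centroid at (111.67, 28.33).
ΣA = 9987.50 mm², ΣAx_c = 591104.17 mm³, ΣAy_c = 403395.83 mm³.
x_c = 591104.17/9987.50 = 59.18 mm; y_c = 403395.83/9987.50 = 40.39 mm.

x_c = 59.18 mm, y_c = 40.39 mm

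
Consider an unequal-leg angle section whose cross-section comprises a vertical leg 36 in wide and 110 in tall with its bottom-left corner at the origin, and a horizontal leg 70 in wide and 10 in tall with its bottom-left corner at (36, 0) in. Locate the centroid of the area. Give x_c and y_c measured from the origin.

x_c = 25.96 in, y_c = 47.49 in

vertical leg: A = 36 × 110 = 3960.00, centroid at (18.00, 55.00).
horizontal leg: A = 70 × 10 = 700.00, centroid at (71.00, 5.00).
ΣA = 4660.00 in², ΣAx_c = 120980.00 in³, ΣAy_c = 221300.00 in³.
x_c = 120980.00/4660.00 = 25.96 in; y_c = 221300.00/4660.00 = 47.49 in.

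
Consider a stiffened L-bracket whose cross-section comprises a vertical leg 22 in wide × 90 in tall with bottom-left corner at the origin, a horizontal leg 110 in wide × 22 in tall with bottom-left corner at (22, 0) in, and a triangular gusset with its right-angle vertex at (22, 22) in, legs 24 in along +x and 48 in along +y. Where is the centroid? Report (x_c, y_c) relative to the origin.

vertical leg: A = 22 × 90 = 1980.00, centroid at (11.00, 45.00).
horizontal leg: A = 110 × 22 = 2420.00, centroid at (77.00, 11.00).
gusset: A = ½·24·48 = 576.00, centroid at (30.00, 38.00).
ΣA = 4976.00 in²
ΣAx_c = (1980.00)(11.00) + (2420.00)(77.00) + (576.00)(30.00) = 225400.00 in³
ΣAy_c = (1980.00)(45.00) + (2420.00)(11.00) + (576.00)(38.00) = 137608.00 in³
x_c = 225400.00 / 4976.00 = 45.30 in
y_c = 137608.00 / 4976.00 = 27.65 in

x_c = 45.30 in, y_c = 27.65 in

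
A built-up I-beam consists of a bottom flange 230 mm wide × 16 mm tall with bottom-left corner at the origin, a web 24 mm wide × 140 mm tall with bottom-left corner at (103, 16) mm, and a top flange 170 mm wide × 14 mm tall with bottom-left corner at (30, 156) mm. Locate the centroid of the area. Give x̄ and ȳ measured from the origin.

x̄ = 115.00 mm, ȳ = 74.98 mm

Part | A | x̄ᵢ | ȳᵢ | A·x̄ᵢ | A·ȳᵢ
bottom flange | 3680.00 | 115.00 | 8.00 | 423200.00 | 29440.00
web | 3360.00 | 115.00 | 86.00 | 386400.00 | 288960.00
top flange | 2380.00 | 115.00 | 163.00 | 273700.00 | 387940.00
Σ | 9420.00 |  |  | 1083300.00 | 706340.00
x̄ = 1083300.00 / 9420.00 = 115.00 mm
ȳ = 706340.00 / 9420.00 = 74.98 mm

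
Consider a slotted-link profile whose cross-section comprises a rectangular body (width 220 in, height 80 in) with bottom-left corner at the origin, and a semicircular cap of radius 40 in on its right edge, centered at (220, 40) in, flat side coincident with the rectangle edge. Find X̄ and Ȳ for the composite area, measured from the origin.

X̄ = 125.87 in, Ȳ = 40.00 in

Part | A | x̄ᵢ | ȳᵢ | A·x̄ᵢ | A·ȳᵢ
rectangular body | 17600.00 | 110.00 | 40.00 | 1936000.00 | 704000.00
semicircular end | 2513.27 | 236.98 | 40.00 | 595586.97 | 100530.96
Σ | 20113.27 |  |  | 2531586.97 | 804530.96
X̄ = 2531586.97 / 20113.27 = 125.87 in
Ȳ = 804530.96 / 20113.27 = 40.00 in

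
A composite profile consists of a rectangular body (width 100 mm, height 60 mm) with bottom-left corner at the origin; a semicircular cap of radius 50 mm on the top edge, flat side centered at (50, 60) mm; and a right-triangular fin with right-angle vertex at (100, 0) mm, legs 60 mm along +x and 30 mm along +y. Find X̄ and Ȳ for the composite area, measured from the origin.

X̄ = 55.82 mm, Ȳ = 46.92 mm

rectangular body: A = 100 × 60 = 6000.00, centroid at (50.00, 30.00).
semicircular top: A = ½π·50² = 3926.99, centroid at (50.00, 81.22).
triangular fin: A = ½·60·30 = 900.00, centroid at (120.00, 10.00).
ΣA = 10826.99 mm², ΣAX̄ = 604349.54 mm³, ΣAȲ = 507952.78 mm³.
X̄ = 604349.54/10826.99 = 55.82 mm; Ȳ = 507952.78/10826.99 = 46.92 mm.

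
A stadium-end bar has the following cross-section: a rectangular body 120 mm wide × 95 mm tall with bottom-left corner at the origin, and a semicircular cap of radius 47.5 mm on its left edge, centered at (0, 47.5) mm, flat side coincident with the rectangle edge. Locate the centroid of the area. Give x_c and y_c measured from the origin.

rectangular body: A = 120 × 95 = 11400.00, centroid at (60.00, 47.50).
semicircular end: A = ½π·47.5² = 3544.11, centroid at (-20.16, 47.50).
ΣA = 14944.11 mm²
ΣAx_c = (11400.00)(60.00) + (3544.11)(-20.16) = 612552.08 mm³
ΣAy_c = (11400.00)(47.50) + (3544.11)(47.50) = 709845.19 mm³
x_c = 612552.08 / 14944.11 = 40.99 mm
y_c = 709845.19 / 14944.11 = 47.50 mm

x_c = 40.99 mm, y_c = 47.50 mm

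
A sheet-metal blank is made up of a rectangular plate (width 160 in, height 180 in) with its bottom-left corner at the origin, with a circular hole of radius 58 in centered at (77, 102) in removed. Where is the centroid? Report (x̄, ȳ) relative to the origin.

Part | A | x̄ᵢ | ȳᵢ | A·x̄ᵢ | A·ȳᵢ
plate | 28800.00 | 80.00 | 90.00 | 2304000.00 | 2592000.00
hole | -10568.32 | 77.00 | 102.00 | -813760.46 | -1077968.40
Σ | 18231.68 |  |  | 1490239.54 | 1514031.60
x̄ = 1490239.54 / 18231.68 = 81.74 in
ȳ = 1514031.60 / 18231.68 = 83.04 in

x̄ = 81.74 in, ȳ = 83.04 in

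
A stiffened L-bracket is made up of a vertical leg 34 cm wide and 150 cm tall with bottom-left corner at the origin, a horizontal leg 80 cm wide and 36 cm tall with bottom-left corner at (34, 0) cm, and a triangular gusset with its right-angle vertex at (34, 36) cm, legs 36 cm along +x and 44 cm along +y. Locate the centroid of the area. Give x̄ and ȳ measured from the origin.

vertical leg: A = 34 × 150 = 5100.00, centroid at (17.00, 75.00).
horizontal leg: A = 80 × 36 = 2880.00, centroid at (74.00, 18.00).
gusset: A = ½·36·44 = 792.00, centroid at (46.00, 50.67).
ΣA = 8772.00 cm², ΣAx̄ = 336252.00 cm³, ΣAȳ = 474468.00 cm³.
x̄ = 336252.00/8772.00 = 38.33 cm; ȳ = 474468.00/8772.00 = 54.09 cm.

x̄ = 38.33 cm, ȳ = 54.09 cm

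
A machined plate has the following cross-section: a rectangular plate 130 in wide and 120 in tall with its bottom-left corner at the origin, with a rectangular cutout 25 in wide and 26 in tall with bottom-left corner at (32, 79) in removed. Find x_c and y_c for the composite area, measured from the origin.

plate: A = 130 × 120 = 15600.00, centroid at (65.00, 60.00).
hole: A = −(25 × 26) = -650.00, centroid at (44.50, 92.00).
ΣA = 14950.00 in²
ΣAx_c = (15600.00)(65.00) + (-650.00)(44.50) = 985075.00 in³
ΣAy_c = (15600.00)(60.00) + (-650.00)(92.00) = 876200.00 in³
x_c = 985075.00 / 14950.00 = 65.89 in
y_c = 876200.00 / 14950.00 = 58.61 in

x_c = 65.89 in, y_c = 58.61 in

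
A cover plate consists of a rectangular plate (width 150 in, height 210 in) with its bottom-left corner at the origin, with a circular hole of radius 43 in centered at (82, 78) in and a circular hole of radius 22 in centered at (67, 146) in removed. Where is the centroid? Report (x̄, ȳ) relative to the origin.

x̄ = 73.82 in, ȳ = 108.91 in

plate: A = 150 × 210 = 31500.00, centroid at (75.00, 105.00).
hole 1: A = −π·43² = -5808.80, centroid at (82.00, 78.00).
hole 2: A = −π·22² = -1520.53, centroid at (67.00, 146.00).
ΣA = 24170.66 in², ΣAx̄ = 1784302.44 in³, ΣAȳ = 2632415.72 in³.
x̄ = 1784302.44/24170.66 = 73.82 in; ȳ = 2632415.72/24170.66 = 108.91 in.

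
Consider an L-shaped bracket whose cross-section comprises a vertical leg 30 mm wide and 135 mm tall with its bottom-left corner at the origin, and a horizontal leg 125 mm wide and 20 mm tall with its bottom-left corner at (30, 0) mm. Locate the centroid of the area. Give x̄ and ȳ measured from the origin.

Part | A | x̄ᵢ | ȳᵢ | A·x̄ᵢ | A·ȳᵢ
vertical leg | 4050.00 | 15.00 | 67.50 | 60750.00 | 273375.00
horizontal leg | 2500.00 | 92.50 | 10.00 | 231250.00 | 25000.00
Σ | 6550.00 |  |  | 292000.00 | 298375.00
x̄ = 292000.00 / 6550.00 = 44.58 mm
ȳ = 298375.00 / 6550.00 = 45.55 mm

x̄ = 44.58 mm, ȳ = 45.55 mm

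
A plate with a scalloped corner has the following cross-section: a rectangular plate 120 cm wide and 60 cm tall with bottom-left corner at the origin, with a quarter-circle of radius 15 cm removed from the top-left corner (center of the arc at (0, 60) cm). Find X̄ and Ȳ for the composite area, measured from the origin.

plate: A = 120 × 60 = 7200.00, centroid at (60.00, 30.00).
removed quarter-circle: A = −¼π·15² = -176.71, centroid at (6.37, 53.63).
ΣA = 7023.29 cm², ΣAX̄ = 430875.00 cm³, ΣAȲ = 206522.12 cm³.
X̄ = 430875.00/7023.29 = 61.35 cm; Ȳ = 206522.12/7023.29 = 29.41 cm.

X̄ = 61.35 cm, Ȳ = 29.41 cm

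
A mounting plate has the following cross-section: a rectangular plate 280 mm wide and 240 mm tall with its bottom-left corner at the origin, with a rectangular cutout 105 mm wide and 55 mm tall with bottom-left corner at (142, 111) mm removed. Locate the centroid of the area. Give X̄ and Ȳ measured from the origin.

X̄ = 134.88 mm, Ȳ = 118.26 mm

plate: A = 280 × 240 = 67200.00, centroid at (140.00, 120.00).
hole: A = −(105 × 55) = -5775.00, centroid at (194.50, 138.50).
ΣA = 61425.00 mm², ΣAX̄ = 8284762.50 mm³, ΣAȲ = 7264162.50 mm³.
X̄ = 8284762.50/61425.00 = 134.88 mm; Ȳ = 7264162.50/61425.00 = 118.26 mm.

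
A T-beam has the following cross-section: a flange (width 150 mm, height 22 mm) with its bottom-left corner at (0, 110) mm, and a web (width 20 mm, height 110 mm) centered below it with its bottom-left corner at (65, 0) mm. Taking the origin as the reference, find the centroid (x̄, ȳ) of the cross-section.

x̄ = 75.00 mm, ȳ = 94.60 mm

Part | A | x̄ᵢ | ȳᵢ | A·x̄ᵢ | A·ȳᵢ
web | 2200.00 | 75.00 | 55.00 | 165000.00 | 121000.00
flange | 3300.00 | 75.00 | 121.00 | 247500.00 | 399300.00
Σ | 5500.00 |  |  | 412500.00 | 520300.00
x̄ = 412500.00 / 5500.00 = 75.00 mm
ȳ = 520300.00 / 5500.00 = 94.60 mm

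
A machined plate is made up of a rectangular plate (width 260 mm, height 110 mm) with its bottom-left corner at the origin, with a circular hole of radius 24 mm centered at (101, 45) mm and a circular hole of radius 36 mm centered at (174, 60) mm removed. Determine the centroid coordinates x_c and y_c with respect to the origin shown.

x_c = 124.42 mm, y_c = 54.90 mm

plate: A = 260 × 110 = 28600.00, centroid at (130.00, 55.00).
hole 1: A = −π·24² = -1809.56, centroid at (101.00, 45.00).
hole 2: A = −π·36² = -4071.50, centroid at (174.00, 60.00).
ΣA = 22718.94 mm², ΣAx_c = 2826793.00 mm³, ΣAy_c = 1247279.67 mm³.
x_c = 2826793.00/22718.94 = 124.42 mm; y_c = 1247279.67/22718.94 = 54.90 mm.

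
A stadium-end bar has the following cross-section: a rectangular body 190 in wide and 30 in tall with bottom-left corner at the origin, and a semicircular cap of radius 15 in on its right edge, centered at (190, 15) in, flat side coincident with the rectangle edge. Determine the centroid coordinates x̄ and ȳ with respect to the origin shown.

rectangular body: A = 190 × 30 = 5700.00, centroid at (95.00, 15.00).
semicircular end: A = ½π·15² = 353.43, centroid at (196.37, 15.00).
ΣA = 6053.43 in²
ΣAx̄ = (5700.00)(95.00) + (353.43)(196.37) = 610901.54 in³
ΣAȳ = (5700.00)(15.00) + (353.43)(15.00) = 90801.44 in³
x̄ = 610901.54 / 6053.43 = 100.92 in
ȳ = 90801.44 / 6053.43 = 15.00 in

x̄ = 100.92 in, ȳ = 15.00 in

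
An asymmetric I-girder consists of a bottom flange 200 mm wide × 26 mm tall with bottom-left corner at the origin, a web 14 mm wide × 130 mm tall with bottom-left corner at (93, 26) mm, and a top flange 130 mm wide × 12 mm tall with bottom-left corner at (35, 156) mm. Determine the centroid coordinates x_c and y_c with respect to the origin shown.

Part | A | x̄ᵢ | ȳᵢ | A·x̄ᵢ | A·ȳᵢ
bottom flange | 5200.00 | 100.00 | 13.00 | 520000.00 | 67600.00
web | 1820.00 | 100.00 | 91.00 | 182000.00 | 165620.00
top flange | 1560.00 | 100.00 | 162.00 | 156000.00 | 252720.00
Σ | 8580.00 |  |  | 858000.00 | 485940.00
x_c = 858000.00 / 8580.00 = 100.00 mm
y_c = 485940.00 / 8580.00 = 56.64 mm

x_c = 100.00 mm, y_c = 56.64 mm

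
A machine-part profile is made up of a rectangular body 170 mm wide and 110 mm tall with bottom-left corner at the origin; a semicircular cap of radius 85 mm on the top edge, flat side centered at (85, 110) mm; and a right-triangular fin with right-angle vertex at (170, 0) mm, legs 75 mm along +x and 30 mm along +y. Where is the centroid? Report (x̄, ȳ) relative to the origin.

x̄ = 88.97 mm, ȳ = 86.53 mm

Part | A | x̄ᵢ | ȳᵢ | A·x̄ᵢ | A·ȳᵢ
rectangular body | 18700.00 | 85.00 | 55.00 | 1589500.00 | 1028500.00
semicircular top | 11349.00 | 85.00 | 146.08 | 964665.29 | 1657807.05
triangular fin | 1125.00 | 195.00 | 10.00 | 219375.00 | 11250.00
Σ | 31174.00 |  |  | 2773540.29 | 2697557.05
x̄ = 2773540.29 / 31174.00 = 88.97 mm
ȳ = 2697557.05 / 31174.00 = 86.53 mm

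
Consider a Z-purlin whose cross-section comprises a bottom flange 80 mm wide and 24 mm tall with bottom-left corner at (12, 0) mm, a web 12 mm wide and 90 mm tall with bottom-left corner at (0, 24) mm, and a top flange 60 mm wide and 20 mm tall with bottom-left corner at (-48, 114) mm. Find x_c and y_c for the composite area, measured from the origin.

x_c = 20.17 mm, y_c = 58.66 mm

bottom flange: A = 80 × 24 = 1920.00, centroid at (52.00, 12.00).
web: A = 12 × 90 = 1080.00, centroid at (6.00, 69.00).
top flange: A = 60 × 20 = 1200.00, centroid at (-18.00, 124.00).
ΣA = 4200.00 mm²
ΣAx_c = (1920.00)(52.00) + (1080.00)(6.00) + (1200.00)(-18.00) = 84720.00 mm³
ΣAy_c = (1920.00)(12.00) + (1080.00)(69.00) + (1200.00)(124.00) = 246360.00 mm³
x_c = 84720.00 / 4200.00 = 20.17 mm
y_c = 246360.00 / 4200.00 = 58.66 mm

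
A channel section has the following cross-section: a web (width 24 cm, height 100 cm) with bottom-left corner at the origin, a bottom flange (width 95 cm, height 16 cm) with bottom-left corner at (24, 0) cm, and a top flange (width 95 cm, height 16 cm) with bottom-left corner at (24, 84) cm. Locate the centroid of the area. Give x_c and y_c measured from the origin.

x_c = 45.25 cm, y_c = 50.00 cm

web: A = 24 × 100 = 2400.00, centroid at (12.00, 50.00).
bottom flange: A = 95 × 16 = 1520.00, centroid at (71.50, 8.00).
top flange: A = 95 × 16 = 1520.00, centroid at (71.50, 92.00).
ΣA = 5440.00 cm², ΣAx_c = 246160.00 cm³, ΣAy_c = 272000.00 cm³.
x_c = 246160.00/5440.00 = 45.25 cm; y_c = 272000.00/5440.00 = 50.00 cm.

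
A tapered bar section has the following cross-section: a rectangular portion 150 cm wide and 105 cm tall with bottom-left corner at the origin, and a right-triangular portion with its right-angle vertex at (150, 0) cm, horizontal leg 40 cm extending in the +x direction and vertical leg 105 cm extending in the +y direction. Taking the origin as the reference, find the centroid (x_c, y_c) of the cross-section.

x_c = 85.39 cm, y_c = 50.44 cm

rectangular portion: A = 150 × 105 = 15750.00, centroid at (75.00, 52.50).
triangular portion: A = ½·40·105 = 2100.00, centroid at (163.33, 35.00).
ΣA = 17850.00 cm², ΣAx_c = 1524250.00 cm³, ΣAy_c = 900375.00 cm³.
x_c = 1524250.00/17850.00 = 85.39 cm; y_c = 900375.00/17850.00 = 50.44 cm.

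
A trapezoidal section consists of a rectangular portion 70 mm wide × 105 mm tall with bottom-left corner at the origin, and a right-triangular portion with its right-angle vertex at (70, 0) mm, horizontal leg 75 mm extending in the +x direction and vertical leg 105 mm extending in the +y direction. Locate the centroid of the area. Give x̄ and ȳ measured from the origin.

x̄ = 55.93 mm, ȳ = 46.40 mm

Part | A | x̄ᵢ | ȳᵢ | A·x̄ᵢ | A·ȳᵢ
rectangular portion | 7350.00 | 35.00 | 52.50 | 257250.00 | 385875.00
triangular portion | 3937.50 | 95.00 | 35.00 | 374062.50 | 137812.50
Σ | 11287.50 |  |  | 631312.50 | 523687.50
x̄ = 631312.50 / 11287.50 = 55.93 mm
ȳ = 523687.50 / 11287.50 = 46.40 mm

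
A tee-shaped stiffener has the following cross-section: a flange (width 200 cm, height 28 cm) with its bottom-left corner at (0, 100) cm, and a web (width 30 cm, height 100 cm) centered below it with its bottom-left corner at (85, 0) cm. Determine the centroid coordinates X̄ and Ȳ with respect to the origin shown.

X̄ = 100.00 cm, Ȳ = 91.67 cm

web: A = 30 × 100 = 3000.00, centroid at (100.00, 50.00).
flange: A = 200 × 28 = 5600.00, centroid at (100.00, 114.00).
ΣA = 8600.00 cm², ΣAX̄ = 860000.00 cm³, ΣAȲ = 788400.00 cm³.
X̄ = 860000.00/8600.00 = 100.00 cm; Ȳ = 788400.00/8600.00 = 91.67 cm.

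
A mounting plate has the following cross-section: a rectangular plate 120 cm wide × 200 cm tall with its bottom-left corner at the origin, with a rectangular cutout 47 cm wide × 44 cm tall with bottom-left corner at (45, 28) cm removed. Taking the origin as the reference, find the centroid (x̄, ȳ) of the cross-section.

plate: A = 120 × 200 = 24000.00, centroid at (60.00, 100.00).
hole: A = −(47 × 44) = -2068.00, centroid at (68.50, 50.00).
ΣA = 21932.00 cm²
ΣAx̄ = (24000.00)(60.00) + (-2068.00)(68.50) = 1298342.00 cm³
ΣAȳ = (24000.00)(100.00) + (-2068.00)(50.00) = 2296600.00 cm³
x̄ = 1298342.00 / 21932.00 = 59.20 cm
ȳ = 2296600.00 / 21932.00 = 104.71 cm

x̄ = 59.20 cm, ȳ = 104.71 cm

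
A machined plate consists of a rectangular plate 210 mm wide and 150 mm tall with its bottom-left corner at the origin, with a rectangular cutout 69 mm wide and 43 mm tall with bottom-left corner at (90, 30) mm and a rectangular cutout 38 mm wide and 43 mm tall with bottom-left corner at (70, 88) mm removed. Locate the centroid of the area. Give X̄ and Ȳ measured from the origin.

Part | A | x̄ᵢ | ȳᵢ | A·x̄ᵢ | A·ȳᵢ
plate | 31500.00 | 105.00 | 75.00 | 3307500.00 | 2362500.00
hole 1 | -2967.00 | 124.50 | 51.50 | -369391.50 | -152800.50
hole 2 | -1634.00 | 89.00 | 109.50 | -145426.00 | -178923.00
Σ | 26899.00 |  |  | 2792682.50 | 2030776.50
X̄ = 2792682.50 / 26899.00 = 103.82 mm
Ȳ = 2030776.50 / 26899.00 = 75.50 mm

X̄ = 103.82 mm, Ȳ = 75.50 mm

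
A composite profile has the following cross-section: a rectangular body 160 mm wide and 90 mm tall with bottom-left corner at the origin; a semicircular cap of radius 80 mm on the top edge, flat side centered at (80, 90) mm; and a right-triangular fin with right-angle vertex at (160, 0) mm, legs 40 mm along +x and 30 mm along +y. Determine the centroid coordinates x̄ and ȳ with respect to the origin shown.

rectangular body: A = 160 × 90 = 14400.00, centroid at (80.00, 45.00).
semicircular top: A = ½π·80² = 10053.10, centroid at (80.00, 123.95).
triangular fin: A = ½·40·30 = 600.00, centroid at (173.33, 10.00).
ΣA = 25053.10 mm²
ΣAx̄ = (14400.00)(80.00) + (10053.10)(80.00) + (600.00)(173.33) = 2060247.72 mm³
ΣAȳ = (14400.00)(45.00) + (10053.10)(123.95) + (600.00)(10.00) = 1900112.02 mm³
x̄ = 2060247.72 / 25053.10 = 82.24 mm
ȳ = 1900112.02 / 25053.10 = 75.84 mm

x̄ = 82.24 mm, ȳ = 75.84 mm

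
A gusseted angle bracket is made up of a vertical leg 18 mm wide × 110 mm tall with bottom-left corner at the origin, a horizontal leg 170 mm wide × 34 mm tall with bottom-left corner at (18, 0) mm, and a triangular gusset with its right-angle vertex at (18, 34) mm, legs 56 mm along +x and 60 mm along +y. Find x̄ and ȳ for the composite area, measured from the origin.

x̄ = 71.48 mm, ȳ = 31.56 mm

vertical leg: A = 18 × 110 = 1980.00, centroid at (9.00, 55.00).
horizontal leg: A = 170 × 34 = 5780.00, centroid at (103.00, 17.00).
gusset: A = ½·56·60 = 1680.00, centroid at (36.67, 54.00).
ΣA = 9440.00 mm², ΣAx̄ = 674760.00 mm³, ΣAȳ = 297880.00 mm³.
x̄ = 674760.00/9440.00 = 71.48 mm; ȳ = 297880.00/9440.00 = 31.56 mm.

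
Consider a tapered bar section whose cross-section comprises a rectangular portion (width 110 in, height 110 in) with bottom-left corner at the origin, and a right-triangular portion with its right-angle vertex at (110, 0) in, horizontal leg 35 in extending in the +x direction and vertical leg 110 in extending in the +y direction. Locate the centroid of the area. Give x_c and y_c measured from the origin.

x_c = 64.15 in, y_c = 52.48 in

Part | A | x̄ᵢ | ȳᵢ | A·x̄ᵢ | A·ȳᵢ
rectangular portion | 12100.00 | 55.00 | 55.00 | 665500.00 | 665500.00
triangular portion | 1925.00 | 121.67 | 36.67 | 234208.33 | 70583.33
Σ | 14025.00 |  |  | 899708.33 | 736083.33
x_c = 899708.33 / 14025.00 = 64.15 in
y_c = 736083.33 / 14025.00 = 52.48 in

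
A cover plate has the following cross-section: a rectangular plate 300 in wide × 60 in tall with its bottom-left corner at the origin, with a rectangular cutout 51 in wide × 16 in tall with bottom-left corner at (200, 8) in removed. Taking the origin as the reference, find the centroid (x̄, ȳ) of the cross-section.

x̄ = 146.41 in, ȳ = 30.66 in

plate: A = 300 × 60 = 18000.00, centroid at (150.00, 30.00).
hole: A = −(51 × 16) = -816.00, centroid at (225.50, 16.00).
ΣA = 17184.00 in², ΣAx̄ = 2515992.00 in³, ΣAȳ = 526944.00 in³.
x̄ = 2515992.00/17184.00 = 146.41 in; ȳ = 526944.00/17184.00 = 30.66 in.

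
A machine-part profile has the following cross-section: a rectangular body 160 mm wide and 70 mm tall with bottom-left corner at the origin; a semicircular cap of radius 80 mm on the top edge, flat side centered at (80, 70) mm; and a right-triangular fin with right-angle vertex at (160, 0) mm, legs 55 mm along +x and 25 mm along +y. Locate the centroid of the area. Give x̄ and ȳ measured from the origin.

rectangular body: A = 160 × 70 = 11200.00, centroid at (80.00, 35.00).
semicircular top: A = ½π·80² = 10053.10, centroid at (80.00, 103.95).
triangular fin: A = ½·55·25 = 687.50, centroid at (178.33, 8.33).
ΣA = 21940.60 mm², ΣAx̄ = 1822851.89 mm³, ΣAȳ = 1442779.25 mm³.
x̄ = 1822851.89/21940.60 = 83.08 mm; ȳ = 1442779.25/21940.60 = 65.76 mm.

x̄ = 83.08 mm, ȳ = 65.76 mm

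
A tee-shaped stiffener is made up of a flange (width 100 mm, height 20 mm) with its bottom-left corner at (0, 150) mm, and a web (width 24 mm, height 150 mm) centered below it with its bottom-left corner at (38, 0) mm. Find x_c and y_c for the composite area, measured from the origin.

x_c = 50.00 mm, y_c = 105.36 mm

web: A = 24 × 150 = 3600.00, centroid at (50.00, 75.00).
flange: A = 100 × 20 = 2000.00, centroid at (50.00, 160.00).
ΣA = 5600.00 mm²
ΣAx_c = (3600.00)(50.00) + (2000.00)(50.00) = 280000.00 mm³
ΣAy_c = (3600.00)(75.00) + (2000.00)(160.00) = 590000.00 mm³
x_c = 280000.00 / 5600.00 = 50.00 mm
y_c = 590000.00 / 5600.00 = 105.36 mm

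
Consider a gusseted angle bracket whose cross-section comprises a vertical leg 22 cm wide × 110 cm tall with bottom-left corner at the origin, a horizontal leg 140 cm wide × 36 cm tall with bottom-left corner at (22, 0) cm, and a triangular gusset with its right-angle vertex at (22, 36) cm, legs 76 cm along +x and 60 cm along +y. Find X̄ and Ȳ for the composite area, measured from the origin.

vertical leg: A = 22 × 110 = 2420.00, centroid at (11.00, 55.00).
horizontal leg: A = 140 × 36 = 5040.00, centroid at (92.00, 18.00).
gusset: A = ½·76·60 = 2280.00, centroid at (47.33, 56.00).
ΣA = 9740.00 cm², ΣAX̄ = 598220.00 cm³, ΣAȲ = 351500.00 cm³.
X̄ = 598220.00/9740.00 = 61.42 cm; Ȳ = 351500.00/9740.00 = 36.09 cm.

X̄ = 61.42 cm, Ȳ = 36.09 cm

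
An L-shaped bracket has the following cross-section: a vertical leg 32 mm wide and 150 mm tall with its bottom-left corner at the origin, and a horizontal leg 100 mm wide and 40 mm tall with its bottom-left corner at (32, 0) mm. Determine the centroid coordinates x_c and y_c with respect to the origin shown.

x_c = 46.00 mm, y_c = 50.00 mm

Part | A | x̄ᵢ | ȳᵢ | A·x̄ᵢ | A·ȳᵢ
vertical leg | 4800.00 | 16.00 | 75.00 | 76800.00 | 360000.00
horizontal leg | 4000.00 | 82.00 | 20.00 | 328000.00 | 80000.00
Σ | 8800.00 |  |  | 404800.00 | 440000.00
x_c = 404800.00 / 8800.00 = 46.00 mm
y_c = 440000.00 / 8800.00 = 50.00 mm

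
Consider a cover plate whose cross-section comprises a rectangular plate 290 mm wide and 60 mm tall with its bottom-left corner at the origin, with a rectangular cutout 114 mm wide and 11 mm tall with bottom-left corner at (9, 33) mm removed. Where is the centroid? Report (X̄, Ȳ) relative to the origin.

X̄ = 151.14 mm, Ȳ = 29.34 mm

plate: A = 290 × 60 = 17400.00, centroid at (145.00, 30.00).
hole: A = −(114 × 11) = -1254.00, centroid at (66.00, 38.50).
ΣA = 16146.00 mm²
ΣAX̄ = (17400.00)(145.00) + (-1254.00)(66.00) = 2440236.00 mm³
ΣAȲ = (17400.00)(30.00) + (-1254.00)(38.50) = 473721.00 mm³
X̄ = 2440236.00 / 16146.00 = 151.14 mm
Ȳ = 473721.00 / 16146.00 = 29.34 mm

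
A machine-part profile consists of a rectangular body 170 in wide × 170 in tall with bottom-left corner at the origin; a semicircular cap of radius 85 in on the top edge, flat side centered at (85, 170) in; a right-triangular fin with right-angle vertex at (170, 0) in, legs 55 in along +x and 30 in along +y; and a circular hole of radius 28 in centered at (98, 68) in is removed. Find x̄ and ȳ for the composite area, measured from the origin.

x̄ = 86.38 in, ȳ = 120.07 in

Part | A | x̄ᵢ | ȳᵢ | A·x̄ᵢ | A·ȳᵢ
rectangular body | 28900.00 | 85.00 | 85.00 | 2456500.00 | 2456500.00
semicircular top | 11349.00 | 85.00 | 206.08 | 964665.29 | 2338747.26
triangular fin | 825.00 | 188.33 | 10.00 | 155375.00 | 8250.00
hole | -2463.01 | 98.00 | 68.00 | -241374.85 | -167484.59
Σ | 38610.99 |  |  | 3335165.45 | 4636012.67
x̄ = 3335165.45 / 38610.99 = 86.38 in
ȳ = 4636012.67 / 38610.99 = 120.07 in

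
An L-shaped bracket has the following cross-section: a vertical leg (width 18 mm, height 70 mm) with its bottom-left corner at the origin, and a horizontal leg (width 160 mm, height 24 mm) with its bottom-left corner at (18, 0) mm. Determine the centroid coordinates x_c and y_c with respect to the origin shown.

x_c = 76.01 mm, y_c = 17.68 mm

vertical leg: A = 18 × 70 = 1260.00, centroid at (9.00, 35.00).
horizontal leg: A = 160 × 24 = 3840.00, centroid at (98.00, 12.00).
ΣA = 5100.00 mm²
ΣAx_c = (1260.00)(9.00) + (3840.00)(98.00) = 387660.00 mm³
ΣAy_c = (1260.00)(35.00) + (3840.00)(12.00) = 90180.00 mm³
x_c = 387660.00 / 5100.00 = 76.01 mm
y_c = 90180.00 / 5100.00 = 17.68 mm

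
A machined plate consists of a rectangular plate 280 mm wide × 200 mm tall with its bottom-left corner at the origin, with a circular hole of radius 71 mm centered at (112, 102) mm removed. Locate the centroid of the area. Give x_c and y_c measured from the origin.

x_c = 151.04 mm, y_c = 99.21 mm

plate: A = 280 × 200 = 56000.00, centroid at (140.00, 100.00).
hole: A = −π·71² = -15836.77, centroid at (112.00, 102.00).
ΣA = 40163.23 mm², ΣAx_c = 6066281.92 mm³, ΣAy_c = 3984649.61 mm³.
x_c = 6066281.92/40163.23 = 151.04 mm; y_c = 3984649.61/40163.23 = 99.21 mm.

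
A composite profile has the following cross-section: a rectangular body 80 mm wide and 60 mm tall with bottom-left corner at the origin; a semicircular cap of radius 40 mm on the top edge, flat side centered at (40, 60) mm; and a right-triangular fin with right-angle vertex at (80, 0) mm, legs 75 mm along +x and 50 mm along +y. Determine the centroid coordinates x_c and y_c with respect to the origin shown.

rectangular body: A = 80 × 60 = 4800.00, centroid at (40.00, 30.00).
semicircular top: A = ½π·40² = 2513.27, centroid at (40.00, 76.98).
triangular fin: A = ½·75·50 = 1875.00, centroid at (105.00, 16.67).
ΣA = 9188.27 mm², ΣAx_c = 489405.96 mm³, ΣAy_c = 368713.11 mm³.
x_c = 489405.96/9188.27 = 53.26 mm; y_c = 368713.11/9188.27 = 40.13 mm.

x_c = 53.26 mm, y_c = 40.13 mm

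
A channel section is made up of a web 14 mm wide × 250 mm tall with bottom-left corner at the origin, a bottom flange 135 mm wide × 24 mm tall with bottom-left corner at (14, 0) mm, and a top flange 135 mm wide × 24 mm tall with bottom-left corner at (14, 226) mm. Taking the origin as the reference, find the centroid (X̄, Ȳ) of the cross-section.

X̄ = 55.37 mm, Ȳ = 125.00 mm

Part | A | x̄ᵢ | ȳᵢ | A·x̄ᵢ | A·ȳᵢ
web | 3500.00 | 7.00 | 125.00 | 24500.00 | 437500.00
bottom flange | 3240.00 | 81.50 | 12.00 | 264060.00 | 38880.00
top flange | 3240.00 | 81.50 | 238.00 | 264060.00 | 771120.00
Σ | 9980.00 |  |  | 552620.00 | 1247500.00
X̄ = 552620.00 / 9980.00 = 55.37 mm
Ȳ = 1247500.00 / 9980.00 = 125.00 mm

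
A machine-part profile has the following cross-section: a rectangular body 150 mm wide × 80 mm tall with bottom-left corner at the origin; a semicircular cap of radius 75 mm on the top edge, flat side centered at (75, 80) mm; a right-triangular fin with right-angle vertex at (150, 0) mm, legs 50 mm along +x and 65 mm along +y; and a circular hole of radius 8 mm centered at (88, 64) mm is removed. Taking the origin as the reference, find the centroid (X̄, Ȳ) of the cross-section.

Part | A | x̄ᵢ | ȳᵢ | A·x̄ᵢ | A·ȳᵢ
rectangular body | 12000.00 | 75.00 | 40.00 | 900000.00 | 480000.00
semicircular top | 8835.73 | 75.00 | 111.83 | 662679.70 | 988108.35
triangular fin | 1625.00 | 166.67 | 21.67 | 270833.33 | 35208.33
hole | -201.06 | 88.00 | 64.00 | -17693.45 | -12867.96
Σ | 22259.67 |  |  | 1815819.58 | 1490448.72
X̄ = 1815819.58 / 22259.67 = 81.57 mm
Ȳ = 1490448.72 / 22259.67 = 66.96 mm

X̄ = 81.57 mm, Ȳ = 66.96 mm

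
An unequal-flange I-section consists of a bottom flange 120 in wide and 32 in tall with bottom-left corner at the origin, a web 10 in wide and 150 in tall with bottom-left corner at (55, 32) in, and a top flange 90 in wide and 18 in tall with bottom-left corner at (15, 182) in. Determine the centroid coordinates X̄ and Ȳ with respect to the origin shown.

Part | A | x̄ᵢ | ȳᵢ | A·x̄ᵢ | A·ȳᵢ
bottom flange | 3840.00 | 60.00 | 16.00 | 230400.00 | 61440.00
web | 1500.00 | 60.00 | 107.00 | 90000.00 | 160500.00
top flange | 1620.00 | 60.00 | 191.00 | 97200.00 | 309420.00
Σ | 6960.00 |  |  | 417600.00 | 531360.00
X̄ = 417600.00 / 6960.00 = 60.00 in
Ȳ = 531360.00 / 6960.00 = 76.34 in

X̄ = 60.00 in, Ȳ = 76.34 in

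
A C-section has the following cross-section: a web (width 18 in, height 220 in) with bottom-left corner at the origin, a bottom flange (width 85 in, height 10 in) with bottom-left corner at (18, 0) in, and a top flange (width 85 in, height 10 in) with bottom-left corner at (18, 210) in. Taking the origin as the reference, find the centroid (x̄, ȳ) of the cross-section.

x̄ = 24.47 in, ȳ = 110.00 in

Part | A | x̄ᵢ | ȳᵢ | A·x̄ᵢ | A·ȳᵢ
web | 3960.00 | 9.00 | 110.00 | 35640.00 | 435600.00
bottom flange | 850.00 | 60.50 | 5.00 | 51425.00 | 4250.00
top flange | 850.00 | 60.50 | 215.00 | 51425.00 | 182750.00
Σ | 5660.00 |  |  | 138490.00 | 622600.00
x̄ = 138490.00 / 5660.00 = 24.47 in
ȳ = 622600.00 / 5660.00 = 110.00 in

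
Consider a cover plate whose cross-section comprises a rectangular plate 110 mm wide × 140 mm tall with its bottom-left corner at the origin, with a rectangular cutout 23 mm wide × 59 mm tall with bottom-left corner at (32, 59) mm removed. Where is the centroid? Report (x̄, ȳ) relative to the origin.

plate: A = 110 × 140 = 15400.00, centroid at (55.00, 70.00).
hole: A = −(23 × 59) = -1357.00, centroid at (43.50, 88.50).
ΣA = 14043.00 mm², ΣAx̄ = 787970.50 mm³, ΣAȳ = 957905.50 mm³.
x̄ = 787970.50/14043.00 = 56.11 mm; ȳ = 957905.50/14043.00 = 68.21 mm.

x̄ = 56.11 mm, ȳ = 68.21 mm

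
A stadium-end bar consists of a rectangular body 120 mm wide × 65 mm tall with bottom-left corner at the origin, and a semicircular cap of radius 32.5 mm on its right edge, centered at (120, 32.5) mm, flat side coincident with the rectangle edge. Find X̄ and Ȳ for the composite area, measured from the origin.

rectangular body: A = 120 × 65 = 7800.00, centroid at (60.00, 32.50).
semicircular end: A = ½π·32.5² = 1659.15, centroid at (133.79, 32.50).
ΣA = 9459.15 mm², ΣAX̄ = 689983.85 mm³, ΣAȲ = 307422.49 mm³.
X̄ = 689983.85/9459.15 = 72.94 mm; Ȳ = 307422.49/9459.15 = 32.50 mm.

X̄ = 72.94 mm, Ȳ = 32.50 mm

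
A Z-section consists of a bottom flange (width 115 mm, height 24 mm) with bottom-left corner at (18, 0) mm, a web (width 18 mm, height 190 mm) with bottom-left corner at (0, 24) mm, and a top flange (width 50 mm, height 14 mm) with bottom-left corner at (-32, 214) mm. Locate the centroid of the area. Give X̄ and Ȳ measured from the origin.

bottom flange: A = 115 × 24 = 2760.00, centroid at (75.50, 12.00).
web: A = 18 × 190 = 3420.00, centroid at (9.00, 119.00).
top flange: A = 50 × 14 = 700.00, centroid at (-7.00, 221.00).
ΣA = 6880.00 mm²
ΣAX̄ = (2760.00)(75.50) + (3420.00)(9.00) + (700.00)(-7.00) = 234260.00 mm³
ΣAȲ = (2760.00)(12.00) + (3420.00)(119.00) + (700.00)(221.00) = 594800.00 mm³
X̄ = 234260.00 / 6880.00 = 34.05 mm
Ȳ = 594800.00 / 6880.00 = 86.45 mm

X̄ = 34.05 mm, Ȳ = 86.45 mm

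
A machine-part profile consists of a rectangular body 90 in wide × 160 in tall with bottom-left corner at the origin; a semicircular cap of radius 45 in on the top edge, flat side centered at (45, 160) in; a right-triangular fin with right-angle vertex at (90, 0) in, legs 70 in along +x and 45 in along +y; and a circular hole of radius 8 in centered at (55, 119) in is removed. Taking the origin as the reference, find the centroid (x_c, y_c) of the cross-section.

Part | A | x̄ᵢ | ȳᵢ | A·x̄ᵢ | A·ȳᵢ
rectangular body | 14400.00 | 45.00 | 80.00 | 648000.00 | 1152000.00
semicircular top | 3180.86 | 45.00 | 179.10 | 143138.82 | 569688.01
triangular fin | 1575.00 | 113.33 | 15.00 | 178500.00 | 23625.00
hole | -201.06 | 55.00 | 119.00 | -11058.41 | -23926.37
Σ | 18954.80 |  |  | 958580.41 | 1721386.64
x_c = 958580.41 / 18954.80 = 50.57 in
y_c = 1721386.64 / 18954.80 = 90.82 in

x_c = 50.57 in, y_c = 90.82 in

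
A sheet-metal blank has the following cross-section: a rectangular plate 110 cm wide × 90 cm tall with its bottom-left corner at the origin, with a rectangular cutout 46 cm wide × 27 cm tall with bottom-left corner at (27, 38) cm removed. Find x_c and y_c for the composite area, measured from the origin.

plate: A = 110 × 90 = 9900.00, centroid at (55.00, 45.00).
hole: A = −(46 × 27) = -1242.00, centroid at (50.00, 51.50).
ΣA = 8658.00 cm²
ΣAx_c = (9900.00)(55.00) + (-1242.00)(50.00) = 482400.00 cm³
ΣAy_c = (9900.00)(45.00) + (-1242.00)(51.50) = 381537.00 cm³
x_c = 482400.00 / 8658.00 = 55.72 cm
y_c = 381537.00 / 8658.00 = 44.07 cm

x_c = 55.72 cm, y_c = 44.07 cm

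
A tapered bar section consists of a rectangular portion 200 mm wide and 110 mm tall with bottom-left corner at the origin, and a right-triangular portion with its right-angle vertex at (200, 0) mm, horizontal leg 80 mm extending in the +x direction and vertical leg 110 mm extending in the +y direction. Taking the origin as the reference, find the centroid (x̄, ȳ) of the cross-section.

x̄ = 121.11 mm, ȳ = 51.94 mm

rectangular portion: A = 200 × 110 = 22000.00, centroid at (100.00, 55.00).
triangular portion: A = ½·80·110 = 4400.00, centroid at (226.67, 36.67).
ΣA = 26400.00 mm²
ΣAx̄ = (22000.00)(100.00) + (4400.00)(226.67) = 3197333.33 mm³
ΣAȳ = (22000.00)(55.00) + (4400.00)(36.67) = 1371333.33 mm³
x̄ = 3197333.33 / 26400.00 = 121.11 mm
ȳ = 1371333.33 / 26400.00 = 51.94 mm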